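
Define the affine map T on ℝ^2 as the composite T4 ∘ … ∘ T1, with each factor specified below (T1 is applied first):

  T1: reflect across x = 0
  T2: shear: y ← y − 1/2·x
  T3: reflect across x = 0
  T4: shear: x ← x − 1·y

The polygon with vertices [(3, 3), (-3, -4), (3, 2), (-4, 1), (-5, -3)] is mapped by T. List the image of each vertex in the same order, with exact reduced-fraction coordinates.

image vertices: (-3/2, 9/2), (5/2, -11/2), (-1/2, 7/2), (-3, -1), (1/2, -11/2)

T1 reflect across x = 0: (3, 3) → (-3, 3); (-3, -4) → (3, -4); (3, 2) → (-3, 2); (-4, 1) → (4, 1); (-5, -3) → (5, -3)
T2 shear: y ← y − 1/2·x: (-3, 3) → (-3, 9/2); (3, -4) → (3, -11/2); (-3, 2) → (-3, 7/2); (4, 1) → (4, -1); (5, -3) → (5, -11/2)
T3 reflect across x = 0: (-3, 9/2) → (3, 9/2); (3, -11/2) → (-3, -11/2); (-3, 7/2) → (3, 7/2); (4, -1) → (-4, -1); (5, -11/2) → (-5, -11/2)
T4 shear: x ← x − 1·y: (3, 9/2) → (-3/2, 9/2); (-3, -11/2) → (5/2, -11/2); (3, 7/2) → (-1/2, 7/2); (-4, -1) → (-3, -1); (-5, -11/2) → (1/2, -11/2)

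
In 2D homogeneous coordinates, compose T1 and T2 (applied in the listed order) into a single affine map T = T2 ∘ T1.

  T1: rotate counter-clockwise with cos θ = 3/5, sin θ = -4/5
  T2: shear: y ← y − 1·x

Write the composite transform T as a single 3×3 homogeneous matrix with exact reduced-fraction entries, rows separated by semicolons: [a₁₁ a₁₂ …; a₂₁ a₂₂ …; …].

T = [3/5 4/5 0; -7/5 -1/5 0; 0 0 1]

T1 = [3/5 4/5 0; -4/5 3/5 0; 0 0 1]
T2·T1 = [3/5 4/5 0; -7/5 -1/5 0; 0 0 1]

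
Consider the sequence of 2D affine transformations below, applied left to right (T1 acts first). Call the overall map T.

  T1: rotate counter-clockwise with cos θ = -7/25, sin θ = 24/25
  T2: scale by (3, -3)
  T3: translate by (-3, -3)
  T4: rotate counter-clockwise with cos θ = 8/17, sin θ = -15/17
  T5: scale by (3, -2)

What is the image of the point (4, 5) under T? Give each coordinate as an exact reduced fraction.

T1 rotate counter-clockwise with cos θ = -7/25, sin θ = 24/25: (4, 5) → (-148/25, 61/25)
T2 scale by (3, -3): (-148/25, 61/25) → (-444/25, -183/25)
T3 translate by (-3, -3): (-444/25, -183/25) → (-519/25, -258/25)
T4 rotate counter-clockwise with cos θ = 8/17, sin θ = -15/17: (-519/25, -258/25) → (-8022/425, 5721/425)
T5 scale by (3, -2): (-8022/425, 5721/425) → (-24066/425, -11442/425)

T(p) = (-24066/425, -11442/425)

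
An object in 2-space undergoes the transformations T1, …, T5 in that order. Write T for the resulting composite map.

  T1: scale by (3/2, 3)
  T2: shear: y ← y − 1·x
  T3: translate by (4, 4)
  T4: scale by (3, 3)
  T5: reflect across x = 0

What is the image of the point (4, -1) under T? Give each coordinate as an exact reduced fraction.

T(p) = (-30, -15)

T1 scale by (3/2, 3): (4, -1) → (6, -3)
T2 shear: y ← y − 1·x: (6, -3) → (6, -9)
T3 translate by (4, 4): (6, -9) → (10, -5)
T4 scale by (3, 3): (10, -5) → (30, -15)
T5 reflect across x = 0: (30, -15) → (-30, -15)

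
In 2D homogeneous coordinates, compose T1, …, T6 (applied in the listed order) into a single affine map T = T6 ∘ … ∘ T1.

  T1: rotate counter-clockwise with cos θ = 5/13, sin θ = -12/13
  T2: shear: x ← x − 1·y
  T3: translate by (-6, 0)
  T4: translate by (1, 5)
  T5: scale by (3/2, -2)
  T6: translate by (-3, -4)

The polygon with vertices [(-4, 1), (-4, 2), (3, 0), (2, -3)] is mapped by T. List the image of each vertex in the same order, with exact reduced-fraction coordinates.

T1 rotate counter-clockwise with cos θ = 5/13, sin θ = -12/13: (-4, 1) → (-8/13, 53/13); (-4, 2) → (4/13, 58/13); (3, 0) → (15/13, -36/13); (2, -3) → (-2, -3)
T2 shear: x ← x − 1·y: (-8/13, 53/13) → (-61/13, 53/13); (4/13, 58/13) → (-54/13, 58/13); (15/13, -36/13) → (51/13, -36/13); (-2, -3) → (1, -3)
T3 translate by (-6, 0): (-61/13, 53/13) → (-139/13, 53/13); (-54/13, 58/13) → (-132/13, 58/13); (51/13, -36/13) → (-27/13, -36/13); (1, -3) → (-5, -3)
T4 translate by (1, 5): (-139/13, 53/13) → (-126/13, 118/13); (-132/13, 58/13) → (-119/13, 123/13); (-27/13, -36/13) → (-14/13, 29/13); (-5, -3) → (-4, 2)
T5 scale by (3/2, -2): (-126/13, 118/13) → (-189/13, -236/13); (-119/13, 123/13) → (-357/26, -246/13); (-14/13, 29/13) → (-21/13, -58/13); (-4, 2) → (-6, -4)
T6 translate by (-3, -4): (-189/13, -236/13) → (-228/13, -288/13); (-357/26, -246/13) → (-435/26, -298/13); (-21/13, -58/13) → (-60/13, -110/13); (-6, -4) → (-9, -8)

image vertices: (-228/13, -288/13), (-435/26, -298/13), (-60/13, -110/13), (-9, -8)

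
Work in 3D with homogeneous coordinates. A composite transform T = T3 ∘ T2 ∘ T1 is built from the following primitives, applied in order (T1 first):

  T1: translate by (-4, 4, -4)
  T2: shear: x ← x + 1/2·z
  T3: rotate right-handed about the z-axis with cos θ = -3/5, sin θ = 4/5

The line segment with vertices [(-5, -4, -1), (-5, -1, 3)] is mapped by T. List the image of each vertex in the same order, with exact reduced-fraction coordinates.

T1 translate by (-4, 4, -4): (-5, -4, -1) → (-9, 0, -5); (-5, -1, 3) → (-9, 3, -1)
T2 shear: x ← x + 1/2·z: (-9, 0, -5) → (-23/2, 0, -5); (-9, 3, -1) → (-19/2, 3, -1)
T3 rotate right-handed about the z-axis with cos θ = -3/5, sin θ = 4/5: (-23/2, 0, -5) → (69/10, -46/5, -5); (-19/2, 3, -1) → (33/10, -47/5, -1)

image vertices: (69/10, -46/5, -5), (33/10, -47/5, -1)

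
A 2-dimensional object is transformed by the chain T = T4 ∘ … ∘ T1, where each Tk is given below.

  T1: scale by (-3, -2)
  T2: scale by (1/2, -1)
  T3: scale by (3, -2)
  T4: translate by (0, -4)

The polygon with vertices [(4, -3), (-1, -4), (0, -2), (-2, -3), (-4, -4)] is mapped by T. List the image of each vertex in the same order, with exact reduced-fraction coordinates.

image vertices: (-18, 8), (9/2, 12), (0, 4), (9, 8), (18, 12)

T1 scale by (-3, -2): (4, -3) → (-12, 6); (-1, -4) → (3, 8); (0, -2) → (0, 4); (-2, -3) → (6, 6); (-4, -4) → (12, 8)
T2 scale by (1/2, -1): (-12, 6) → (-6, -6); (3, 8) → (3/2, -8); (0, 4) → (0, -4); (6, 6) → (3, -6); (12, 8) → (6, -8)
T3 scale by (3, -2): (-6, -6) → (-18, 12); (3/2, -8) → (9/2, 16); (0, -4) → (0, 8); (3, -6) → (9, 12); (6, -8) → (18, 16)
T4 translate by (0, -4): (-18, 12) → (-18, 8); (9/2, 16) → (9/2, 12); (0, 8) → (0, 4); (9, 12) → (9, 8); (18, 16) → (18, 12)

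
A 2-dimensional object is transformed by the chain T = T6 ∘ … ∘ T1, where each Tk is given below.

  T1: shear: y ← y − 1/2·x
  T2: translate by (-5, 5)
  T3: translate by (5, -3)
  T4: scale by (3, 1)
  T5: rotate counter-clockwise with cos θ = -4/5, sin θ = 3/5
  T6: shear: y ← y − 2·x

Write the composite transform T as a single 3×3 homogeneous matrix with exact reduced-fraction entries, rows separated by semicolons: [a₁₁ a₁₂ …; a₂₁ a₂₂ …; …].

T1 = [1 0 0; -1/2 1 0; 0 0 1]
T2·T1 = [1 0 -5; -1/2 1 5; 0 0 1]
T3·…·T1 = [1 0 0; -1/2 1 2; 0 0 1]
T4·…·T1 = [3 0 0; -1/2 1 2; 0 0 1]
T5·…·T1 = [-21/10 -3/5 -6/5; 11/5 -4/5 -8/5; 0 0 1]
T6·…·T1 = [-21/10 -3/5 -6/5; 32/5 2/5 4/5; 0 0 1]

T = [-21/10 -3/5 -6/5; 32/5 2/5 4/5; 0 0 1]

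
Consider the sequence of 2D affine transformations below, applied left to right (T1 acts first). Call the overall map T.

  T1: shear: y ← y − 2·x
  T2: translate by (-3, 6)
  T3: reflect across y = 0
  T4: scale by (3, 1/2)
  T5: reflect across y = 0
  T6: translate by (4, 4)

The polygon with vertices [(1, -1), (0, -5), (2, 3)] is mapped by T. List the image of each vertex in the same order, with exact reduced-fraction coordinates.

T1 shear: y ← y − 2·x: (1, -1) → (1, -3); (0, -5) → (0, -5); (2, 3) → (2, -1)
T2 translate by (-3, 6): (1, -3) → (-2, 3); (0, -5) → (-3, 1); (2, -1) → (-1, 5)
T3 reflect across y = 0: (-2, 3) → (-2, -3); (-3, 1) → (-3, -1); (-1, 5) → (-1, -5)
T4 scale by (3, 1/2): (-2, -3) → (-6, -3/2); (-3, -1) → (-9, -1/2); (-1, -5) → (-3, -5/2)
T5 reflect across y = 0: (-6, -3/2) → (-6, 3/2); (-9, -1/2) → (-9, 1/2); (-3, -5/2) → (-3, 5/2)
T6 translate by (4, 4): (-6, 3/2) → (-2, 11/2); (-9, 1/2) → (-5, 9/2); (-3, 5/2) → (1, 13/2)

image vertices: (-2, 11/2), (-5, 9/2), (1, 13/2)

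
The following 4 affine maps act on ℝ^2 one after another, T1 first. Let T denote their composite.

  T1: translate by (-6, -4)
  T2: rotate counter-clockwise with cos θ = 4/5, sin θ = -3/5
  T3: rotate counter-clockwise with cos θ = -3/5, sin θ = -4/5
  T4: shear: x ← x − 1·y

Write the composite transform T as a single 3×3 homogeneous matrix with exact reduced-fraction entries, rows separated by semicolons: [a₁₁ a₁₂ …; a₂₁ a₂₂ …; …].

T = [-17/25 31/25 -22/25; -7/25 -24/25 138/25; 0 0 1]

T1 = [1 0 -6; 0 1 -4; 0 0 1]
T2·T1 = [4/5 3/5 -36/5; -3/5 4/5 2/5; 0 0 1]
T3·…·T1 = [-24/25 7/25 116/25; -7/25 -24/25 138/25; 0 0 1]
T4·…·T1 = [-17/25 31/25 -22/25; -7/25 -24/25 138/25; 0 0 1]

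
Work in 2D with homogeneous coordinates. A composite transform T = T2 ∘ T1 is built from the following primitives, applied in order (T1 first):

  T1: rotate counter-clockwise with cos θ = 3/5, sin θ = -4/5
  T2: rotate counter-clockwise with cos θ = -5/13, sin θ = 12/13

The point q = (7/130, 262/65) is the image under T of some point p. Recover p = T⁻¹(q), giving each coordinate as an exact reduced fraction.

p = (7/2, 2)

T1 = [3/5 4/5 0; -4/5 3/5 0; 0 0 1]
T2·T1 = [33/65 -56/65 0; 56/65 33/65 0; 0 0 1]
det M = 1; M⁻¹ = [33/65 56/65 0; -56/65 33/65 0; 0 0 1]
M⁻¹ · (7/130, 262/65)ᵀ = (7/2, 2)ᵀ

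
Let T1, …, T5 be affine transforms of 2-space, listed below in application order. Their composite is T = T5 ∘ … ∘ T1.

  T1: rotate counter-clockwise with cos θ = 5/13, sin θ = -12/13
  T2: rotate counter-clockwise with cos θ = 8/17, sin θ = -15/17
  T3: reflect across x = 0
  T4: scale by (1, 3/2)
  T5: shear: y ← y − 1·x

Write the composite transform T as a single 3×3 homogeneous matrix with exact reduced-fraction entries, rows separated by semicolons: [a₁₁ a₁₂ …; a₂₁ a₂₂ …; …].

T = [140/221 -171/221 0; -61/34 -3/17 0; 0 0 1]

T1 = [5/13 12/13 0; -12/13 5/13 0; 0 0 1]
T2·T1 = [-140/221 171/221 0; -171/221 -140/221 0; 0 0 1]
T3·…·T1 = [140/221 -171/221 0; -171/221 -140/221 0; 0 0 1]
T4·…·T1 = [140/221 -171/221 0; -513/442 -210/221 0; 0 0 1]
T5·…·T1 = [140/221 -171/221 0; -61/34 -3/17 0; 0 0 1]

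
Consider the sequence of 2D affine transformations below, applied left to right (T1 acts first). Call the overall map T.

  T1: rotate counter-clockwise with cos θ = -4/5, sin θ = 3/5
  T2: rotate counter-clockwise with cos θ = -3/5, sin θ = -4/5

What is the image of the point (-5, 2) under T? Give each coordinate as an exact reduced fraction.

T(p) = (-134/25, 13/25)

T1 rotate counter-clockwise with cos θ = -4/5, sin θ = 3/5: (-5, 2) → (14/5, -23/5)
T2 rotate counter-clockwise with cos θ = -3/5, sin θ = -4/5: (14/5, -23/5) → (-134/25, 13/25)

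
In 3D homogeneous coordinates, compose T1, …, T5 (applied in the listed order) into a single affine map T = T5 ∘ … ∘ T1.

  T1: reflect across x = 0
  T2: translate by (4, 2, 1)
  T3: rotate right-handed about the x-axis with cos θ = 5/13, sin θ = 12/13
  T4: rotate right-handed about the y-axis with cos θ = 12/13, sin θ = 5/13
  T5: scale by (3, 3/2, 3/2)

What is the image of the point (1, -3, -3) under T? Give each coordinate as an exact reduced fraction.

T(p) = (1074/169, 57/26, -1377/338)

T1 reflect across x = 0: (1, -3, -3) → (-1, -3, -3)
T2 translate by (4, 2, 1): (-1, -3, -3) → (3, -1, -2)
T3 rotate right-handed about the x-axis with cos θ = 5/13, sin θ = 12/13: (3, -1, -2) → (3, 19/13, -22/13)
T4 rotate right-handed about the y-axis with cos θ = 12/13, sin θ = 5/13: (3, 19/13, -22/13) → (358/169, 19/13, -459/169)
T5 scale by (3, 3/2, 3/2): (358/169, 19/13, -459/169) → (1074/169, 57/26, -1377/338)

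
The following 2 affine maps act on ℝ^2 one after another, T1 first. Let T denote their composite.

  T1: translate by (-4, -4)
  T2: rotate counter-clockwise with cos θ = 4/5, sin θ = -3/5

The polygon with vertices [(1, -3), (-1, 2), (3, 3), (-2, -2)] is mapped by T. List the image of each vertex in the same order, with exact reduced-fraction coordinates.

image vertices: (-33/5, -19/5), (-26/5, 7/5), (-7/5, -1/5), (-42/5, -6/5)

T1 translate by (-4, -4): (1, -3) → (-3, -7); (-1, 2) → (-5, -2); (3, 3) → (-1, -1); (-2, -2) → (-6, -6)
T2 rotate counter-clockwise with cos θ = 4/5, sin θ = -3/5: (-3, -7) → (-33/5, -19/5); (-5, -2) → (-26/5, 7/5); (-1, -1) → (-7/5, -1/5); (-6, -6) → (-42/5, -6/5)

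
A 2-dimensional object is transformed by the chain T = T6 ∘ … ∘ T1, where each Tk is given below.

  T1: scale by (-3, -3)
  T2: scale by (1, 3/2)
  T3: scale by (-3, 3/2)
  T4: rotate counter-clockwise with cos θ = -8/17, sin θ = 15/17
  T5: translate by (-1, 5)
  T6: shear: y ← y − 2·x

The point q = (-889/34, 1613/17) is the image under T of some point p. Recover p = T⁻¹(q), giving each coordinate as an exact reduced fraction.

p = (5, -2/3)

T1 = [-3 0 0; 0 -3 0; 0 0 1]
T2·T1 = [-3 0 0; 0 -9/2 0; 0 0 1]
T3·…·T1 = [9 0 0; 0 -27/4 0; 0 0 1]
T4·…·T1 = [-72/17 405/68 0; 135/17 54/17 0; 0 0 1]
T5·…·T1 = [-72/17 405/68 -1; 135/17 54/17 5; 0 0 1]
T6·…·T1 = [-72/17 405/68 -1; 279/17 -297/34 7; 0 0 1]
det M = -243/4; M⁻¹ = [22/153 5/51 -83/153; 124/459 32/459 -100/459; 0 0 1]
M⁻¹ · (-889/34, 1613/17)ᵀ = (5, -2/3)ᵀ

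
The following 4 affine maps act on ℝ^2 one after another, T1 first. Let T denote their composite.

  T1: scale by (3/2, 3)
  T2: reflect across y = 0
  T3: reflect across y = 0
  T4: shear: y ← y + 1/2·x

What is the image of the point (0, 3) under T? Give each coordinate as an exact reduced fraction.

T(p) = (0, 9)

T1 scale by (3/2, 3): (0, 3) → (0, 9)
T2 reflect across y = 0: (0, 9) → (0, -9)
T3 reflect across y = 0: (0, -9) → (0, 9)
T4 shear: y ← y + 1/2·x: (0, 9) → (0, 9)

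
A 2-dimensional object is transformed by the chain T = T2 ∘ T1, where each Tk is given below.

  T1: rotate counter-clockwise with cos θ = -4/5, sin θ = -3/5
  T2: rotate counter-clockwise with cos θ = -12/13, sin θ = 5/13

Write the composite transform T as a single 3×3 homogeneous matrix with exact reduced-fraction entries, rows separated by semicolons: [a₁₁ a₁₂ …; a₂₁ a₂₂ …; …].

T = [63/65 -16/65 0; 16/65 63/65 0; 0 0 1]

T1 = [-4/5 3/5 0; -3/5 -4/5 0; 0 0 1]
T2·T1 = [63/65 -16/65 0; 16/65 63/65 0; 0 0 1]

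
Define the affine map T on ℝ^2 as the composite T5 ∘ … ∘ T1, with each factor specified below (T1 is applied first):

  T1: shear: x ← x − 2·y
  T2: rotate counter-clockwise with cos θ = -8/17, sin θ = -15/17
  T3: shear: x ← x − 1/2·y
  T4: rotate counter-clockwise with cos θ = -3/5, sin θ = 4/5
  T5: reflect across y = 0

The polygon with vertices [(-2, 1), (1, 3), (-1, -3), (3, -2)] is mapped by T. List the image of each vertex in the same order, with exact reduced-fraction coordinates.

T1 shear: x ← x − 2·y: (-2, 1) → (-4, 1); (1, 3) → (-5, 3); (-1, -3) → (5, -3); (3, -2) → (7, -2)
T2 rotate counter-clockwise with cos θ = -8/17, sin θ = -15/17: (-4, 1) → (47/17, 52/17); (-5, 3) → (5, 3); (5, -3) → (-5, -3); (7, -2) → (-86/17, -89/17)
T3 shear: x ← x − 1/2·y: (47/17, 52/17) → (21/17, 52/17); (5, 3) → (7/2, 3); (-5, -3) → (-7/2, -3); (-86/17, -89/17) → (-83/34, -89/17)
T4 rotate counter-clockwise with cos θ = -3/5, sin θ = 4/5: (21/17, 52/17) → (-271/85, -72/85); (7/2, 3) → (-9/2, 1); (-7/2, -3) → (9/2, -1); (-83/34, -89/17) → (961/170, 101/85)
T5 reflect across y = 0: (-271/85, -72/85) → (-271/85, 72/85); (-9/2, 1) → (-9/2, -1); (9/2, -1) → (9/2, 1); (961/170, 101/85) → (961/170, -101/85)

image vertices: (-271/85, 72/85), (-9/2, -1), (9/2, 1), (961/170, -101/85)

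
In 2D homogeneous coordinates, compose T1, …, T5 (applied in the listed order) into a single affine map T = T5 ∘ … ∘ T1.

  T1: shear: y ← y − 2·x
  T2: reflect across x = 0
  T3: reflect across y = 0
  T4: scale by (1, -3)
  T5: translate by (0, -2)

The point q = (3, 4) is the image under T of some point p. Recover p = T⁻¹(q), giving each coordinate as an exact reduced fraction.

T1 = [1 0 0; -2 1 0; 0 0 1]
T2·T1 = [-1 0 0; -2 1 0; 0 0 1]
T3·…·T1 = [-1 0 0; 2 -1 0; 0 0 1]
T4·…·T1 = [-1 0 0; -6 3 0; 0 0 1]
T5·…·T1 = [-1 0 0; -6 3 -2; 0 0 1]
det M = -3; M⁻¹ = [-1 0 0; -2 1/3 2/3; 0 0 1]
M⁻¹ · (3, 4)ᵀ = (-3, -4)ᵀ

p = (-3, -4)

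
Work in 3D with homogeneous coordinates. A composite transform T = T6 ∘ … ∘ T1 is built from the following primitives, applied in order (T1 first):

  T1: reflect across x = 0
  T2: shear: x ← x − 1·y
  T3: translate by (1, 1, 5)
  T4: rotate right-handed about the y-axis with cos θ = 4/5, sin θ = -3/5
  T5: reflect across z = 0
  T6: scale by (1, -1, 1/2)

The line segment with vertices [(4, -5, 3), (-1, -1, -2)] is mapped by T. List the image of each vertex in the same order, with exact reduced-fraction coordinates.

T1 reflect across x = 0: (4, -5, 3) → (-4, -5, 3); (-1, -1, -2) → (1, -1, -2)
T2 shear: x ← x − 1·y: (-4, -5, 3) → (1, -5, 3); (1, -1, -2) → (2, -1, -2)
T3 translate by (1, 1, 5): (1, -5, 3) → (2, -4, 8); (2, -1, -2) → (3, 0, 3)
T4 rotate right-handed about the y-axis with cos θ = 4/5, sin θ = -3/5: (2, -4, 8) → (-16/5, -4, 38/5); (3, 0, 3) → (3/5, 0, 21/5)
T5 reflect across z = 0: (-16/5, -4, 38/5) → (-16/5, -4, -38/5); (3/5, 0, 21/5) → (3/5, 0, -21/5)
T6 scale by (1, -1, 1/2): (-16/5, -4, -38/5) → (-16/5, 4, -19/5); (3/5, 0, -21/5) → (3/5, 0, -21/10)

image vertices: (-16/5, 4, -19/5), (3/5, 0, -21/10)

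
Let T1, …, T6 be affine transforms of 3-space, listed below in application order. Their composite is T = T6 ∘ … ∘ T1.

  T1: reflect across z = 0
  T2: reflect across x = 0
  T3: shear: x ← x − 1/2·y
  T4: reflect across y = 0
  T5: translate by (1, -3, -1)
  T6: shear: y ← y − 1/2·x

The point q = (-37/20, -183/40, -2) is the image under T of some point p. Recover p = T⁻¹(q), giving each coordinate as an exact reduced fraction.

T1 = [1 0 0 0; 0 1 0 0; 0 0 -1 0; 0 0 0 1]
T2·T1 = [-1 0 0 0; 0 1 0 0; 0 0 -1 0; 0 0 0 1]
T3·…·T1 = [-1 -1/2 0 0; 0 1 0 0; 0 0 -1 0; 0 0 0 1]
T4·…·T1 = [-1 -1/2 0 0; 0 -1 0 0; 0 0 -1 0; 0 0 0 1]
T5·…·T1 = [-1 -1/2 0 1; 0 -1 0 -3; 0 0 -1 -1; 0 0 0 1]
T6·…·T1 = [-1 -1/2 0 1; 1/2 -3/4 0 -7/2; 0 0 -1 -1; 0 0 0 1]
det M = -1; M⁻¹ = [-3/4 1/2 0 5/2; -1/2 -1 0 -3; 0 0 -1 -1; 0 0 0 1]
M⁻¹ · (-37/20, -183/40, -2)ᵀ = (8/5, 5/2, 1)ᵀ

p = (8/5, 5/2, 1)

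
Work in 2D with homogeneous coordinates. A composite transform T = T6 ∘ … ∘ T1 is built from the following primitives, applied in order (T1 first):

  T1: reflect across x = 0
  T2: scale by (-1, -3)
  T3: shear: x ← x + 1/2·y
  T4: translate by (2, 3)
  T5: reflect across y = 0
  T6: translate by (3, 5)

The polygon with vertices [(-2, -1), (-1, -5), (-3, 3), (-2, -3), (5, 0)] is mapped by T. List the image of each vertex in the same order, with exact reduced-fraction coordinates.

T1 reflect across x = 0: (-2, -1) → (2, -1); (-1, -5) → (1, -5); (-3, 3) → (3, 3); (-2, -3) → (2, -3); (5, 0) → (-5, 0)
T2 scale by (-1, -3): (2, -1) → (-2, 3); (1, -5) → (-1, 15); (3, 3) → (-3, -9); (2, -3) → (-2, 9); (-5, 0) → (5, 0)
T3 shear: x ← x + 1/2·y: (-2, 3) → (-1/2, 3); (-1, 15) → (13/2, 15); (-3, -9) → (-15/2, -9); (-2, 9) → (5/2, 9); (5, 0) → (5, 0)
T4 translate by (2, 3): (-1/2, 3) → (3/2, 6); (13/2, 15) → (17/2, 18); (-15/2, -9) → (-11/2, -6); (5/2, 9) → (9/2, 12); (5, 0) → (7, 3)
T5 reflect across y = 0: (3/2, 6) → (3/2, -6); (17/2, 18) → (17/2, -18); (-11/2, -6) → (-11/2, 6); (9/2, 12) → (9/2, -12); (7, 3) → (7, -3)
T6 translate by (3, 5): (3/2, -6) → (9/2, -1); (17/2, -18) → (23/2, -13); (-11/2, 6) → (-5/2, 11); (9/2, -12) → (15/2, -7); (7, -3) → (10, 2)

image vertices: (9/2, -1), (23/2, -13), (-5/2, 11), (15/2, -7), (10, 2)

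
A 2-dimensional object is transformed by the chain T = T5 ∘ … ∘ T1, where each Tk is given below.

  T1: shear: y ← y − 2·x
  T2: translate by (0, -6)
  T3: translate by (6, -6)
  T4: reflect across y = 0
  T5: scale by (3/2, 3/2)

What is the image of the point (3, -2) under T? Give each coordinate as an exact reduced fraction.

T(p) = (27/2, 30)

T1 shear: y ← y − 2·x: (3, -2) → (3, -8)
T2 translate by (0, -6): (3, -8) → (3, -14)
T3 translate by (6, -6): (3, -14) → (9, -20)
T4 reflect across y = 0: (9, -20) → (9, 20)
T5 scale by (3/2, 3/2): (9, 20) → (27/2, 30)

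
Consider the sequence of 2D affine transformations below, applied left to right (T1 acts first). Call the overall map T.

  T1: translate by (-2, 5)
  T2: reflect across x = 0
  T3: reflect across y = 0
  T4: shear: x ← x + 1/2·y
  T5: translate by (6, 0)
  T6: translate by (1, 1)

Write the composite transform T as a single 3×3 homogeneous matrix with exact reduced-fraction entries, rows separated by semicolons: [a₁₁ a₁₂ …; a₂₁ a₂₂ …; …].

T1 = [1 0 -2; 0 1 5; 0 0 1]
T2·T1 = [-1 0 2; 0 1 5; 0 0 1]
T3·…·T1 = [-1 0 2; 0 -1 -5; 0 0 1]
T4·…·T1 = [-1 -1/2 -1/2; 0 -1 -5; 0 0 1]
T5·…·T1 = [-1 -1/2 11/2; 0 -1 -5; 0 0 1]
T6·…·T1 = [-1 -1/2 13/2; 0 -1 -4; 0 0 1]

T = [-1 -1/2 13/2; 0 -1 -4; 0 0 1]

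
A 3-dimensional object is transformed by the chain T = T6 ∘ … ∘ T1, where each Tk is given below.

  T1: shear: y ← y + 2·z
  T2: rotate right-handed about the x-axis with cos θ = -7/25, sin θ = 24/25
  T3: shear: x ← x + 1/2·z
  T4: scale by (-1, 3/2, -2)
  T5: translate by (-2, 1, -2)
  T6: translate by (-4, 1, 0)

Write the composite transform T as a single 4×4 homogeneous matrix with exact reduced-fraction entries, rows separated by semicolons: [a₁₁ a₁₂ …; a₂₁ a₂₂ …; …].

T1 = [1 0 0 0; 0 1 2 0; 0 0 1 0; 0 0 0 1]
T2·T1 = [1 0 0 0; 0 -7/25 -38/25 0; 0 24/25 41/25 0; 0 0 0 1]
T3·…·T1 = [1 12/25 41/50 0; 0 -7/25 -38/25 0; 0 24/25 41/25 0; 0 0 0 1]
T4·…·T1 = [-1 -12/25 -41/50 0; 0 -21/50 -57/25 0; 0 -48/25 -82/25 0; 0 0 0 1]
T5·…·T1 = [-1 -12/25 -41/50 -2; 0 -21/50 -57/25 1; 0 -48/25 -82/25 -2; 0 0 0 1]
T6·…·T1 = [-1 -12/25 -41/50 -6; 0 -21/50 -57/25 2; 0 -48/25 -82/25 -2; 0 0 0 1]

T = [-1 -12/25 -41/50 -6; 0 -21/50 -57/25 2; 0 -48/25 -82/25 -2; 0 0 0 1]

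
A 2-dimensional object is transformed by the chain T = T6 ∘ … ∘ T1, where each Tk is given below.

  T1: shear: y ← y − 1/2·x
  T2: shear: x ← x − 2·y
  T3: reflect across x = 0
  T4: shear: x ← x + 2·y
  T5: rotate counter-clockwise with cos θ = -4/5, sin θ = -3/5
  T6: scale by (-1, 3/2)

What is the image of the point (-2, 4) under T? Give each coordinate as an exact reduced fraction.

T1 shear: y ← y − 1/2·x: (-2, 4) → (-2, 5)
T2 shear: x ← x − 2·y: (-2, 5) → (-12, 5)
T3 reflect across x = 0: (-12, 5) → (12, 5)
T4 shear: x ← x + 2·y: (12, 5) → (22, 5)
T5 rotate counter-clockwise with cos θ = -4/5, sin θ = -3/5: (22, 5) → (-73/5, -86/5)
T6 scale by (-1, 3/2): (-73/5, -86/5) → (73/5, -129/5)

T(p) = (73/5, -129/5)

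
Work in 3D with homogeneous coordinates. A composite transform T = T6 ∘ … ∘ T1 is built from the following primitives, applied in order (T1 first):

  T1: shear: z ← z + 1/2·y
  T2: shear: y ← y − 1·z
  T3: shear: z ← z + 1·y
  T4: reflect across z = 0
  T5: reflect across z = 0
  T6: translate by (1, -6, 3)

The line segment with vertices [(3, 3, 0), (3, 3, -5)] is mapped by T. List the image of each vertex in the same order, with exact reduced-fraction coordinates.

T1 shear: z ← z + 1/2·y: (3, 3, 0) → (3, 3, 3/2); (3, 3, -5) → (3, 3, -7/2)
T2 shear: y ← y − 1·z: (3, 3, 3/2) → (3, 3/2, 3/2); (3, 3, -7/2) → (3, 13/2, -7/2)
T3 shear: z ← z + 1·y: (3, 3/2, 3/2) → (3, 3/2, 3); (3, 13/2, -7/2) → (3, 13/2, 3)
T4 reflect across z = 0: (3, 3/2, 3) → (3, 3/2, -3); (3, 13/2, 3) → (3, 13/2, -3)
T5 reflect across z = 0: (3, 3/2, -3) → (3, 3/2, 3); (3, 13/2, -3) → (3, 13/2, 3)
T6 translate by (1, -6, 3): (3, 3/2, 3) → (4, -9/2, 6); (3, 13/2, 3) → (4, 1/2, 6)

image vertices: (4, -9/2, 6), (4, 1/2, 6)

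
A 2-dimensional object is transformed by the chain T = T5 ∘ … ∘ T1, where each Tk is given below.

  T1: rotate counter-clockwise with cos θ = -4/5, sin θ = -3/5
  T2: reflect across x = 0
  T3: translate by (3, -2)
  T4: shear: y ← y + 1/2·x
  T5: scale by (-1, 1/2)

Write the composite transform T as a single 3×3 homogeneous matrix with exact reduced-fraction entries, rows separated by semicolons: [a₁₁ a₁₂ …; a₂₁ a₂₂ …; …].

T1 = [-4/5 3/5 0; -3/5 -4/5 0; 0 0 1]
T2·T1 = [4/5 -3/5 0; -3/5 -4/5 0; 0 0 1]
T3·…·T1 = [4/5 -3/5 3; -3/5 -4/5 -2; 0 0 1]
T4·…·T1 = [4/5 -3/5 3; -1/5 -11/10 -1/2; 0 0 1]
T5·…·T1 = [-4/5 3/5 -3; -1/10 -11/20 -1/4; 0 0 1]

T = [-4/5 3/5 -3; -1/10 -11/20 -1/4; 0 0 1]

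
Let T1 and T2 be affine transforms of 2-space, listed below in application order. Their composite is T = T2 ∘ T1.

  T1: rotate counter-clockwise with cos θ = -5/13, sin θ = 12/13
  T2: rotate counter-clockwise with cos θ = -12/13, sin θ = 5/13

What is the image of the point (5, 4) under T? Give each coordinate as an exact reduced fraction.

T(p) = (4, -5)

T1 rotate counter-clockwise with cos θ = -5/13, sin θ = 12/13: (5, 4) → (-73/13, 40/13)
T2 rotate counter-clockwise with cos θ = -12/13, sin θ = 5/13: (-73/13, 40/13) → (4, -5)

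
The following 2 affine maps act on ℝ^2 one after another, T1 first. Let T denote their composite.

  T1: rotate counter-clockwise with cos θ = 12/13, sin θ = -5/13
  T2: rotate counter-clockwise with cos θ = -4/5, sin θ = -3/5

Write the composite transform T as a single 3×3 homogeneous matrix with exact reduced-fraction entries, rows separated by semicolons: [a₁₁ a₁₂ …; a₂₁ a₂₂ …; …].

T1 = [12/13 5/13 0; -5/13 12/13 0; 0 0 1]
T2·T1 = [-63/65 16/65 0; -16/65 -63/65 0; 0 0 1]

T = [-63/65 16/65 0; -16/65 -63/65 0; 0 0 1]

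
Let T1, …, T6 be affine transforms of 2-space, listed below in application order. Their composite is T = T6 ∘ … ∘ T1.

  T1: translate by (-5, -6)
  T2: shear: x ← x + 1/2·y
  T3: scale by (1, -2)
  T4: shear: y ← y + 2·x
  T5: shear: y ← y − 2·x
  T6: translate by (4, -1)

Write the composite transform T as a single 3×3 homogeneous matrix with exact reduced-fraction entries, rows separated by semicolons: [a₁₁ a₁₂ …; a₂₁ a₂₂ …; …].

T = [1 1/2 -4; 0 -2 11; 0 0 1]

T1 = [1 0 -5; 0 1 -6; 0 0 1]
T2·T1 = [1 1/2 -8; 0 1 -6; 0 0 1]
T3·…·T1 = [1 1/2 -8; 0 -2 12; 0 0 1]
T4·…·T1 = [1 1/2 -8; 2 -1 -4; 0 0 1]
T5·…·T1 = [1 1/2 -8; 0 -2 12; 0 0 1]
T6·…·T1 = [1 1/2 -4; 0 -2 11; 0 0 1]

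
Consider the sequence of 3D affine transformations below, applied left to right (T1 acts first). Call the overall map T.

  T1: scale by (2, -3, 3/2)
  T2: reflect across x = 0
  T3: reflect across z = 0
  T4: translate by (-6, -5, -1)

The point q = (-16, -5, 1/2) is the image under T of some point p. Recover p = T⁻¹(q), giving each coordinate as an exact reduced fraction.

T1 = [2 0 0 0; 0 -3 0 0; 0 0 3/2 0; 0 0 0 1]
T2·T1 = [-2 0 0 0; 0 -3 0 0; 0 0 3/2 0; 0 0 0 1]
T3·…·T1 = [-2 0 0 0; 0 -3 0 0; 0 0 -3/2 0; 0 0 0 1]
T4·…·T1 = [-2 0 0 -6; 0 -3 0 -5; 0 0 -3/2 -1; 0 0 0 1]
det M = -9; M⁻¹ = [-1/2 0 0 -3; 0 -1/3 0 -5/3; 0 0 -2/3 -2/3; 0 0 0 1]
M⁻¹ · (-16, -5, 1/2)ᵀ = (5, 0, -1)ᵀ

p = (5, 0, -1)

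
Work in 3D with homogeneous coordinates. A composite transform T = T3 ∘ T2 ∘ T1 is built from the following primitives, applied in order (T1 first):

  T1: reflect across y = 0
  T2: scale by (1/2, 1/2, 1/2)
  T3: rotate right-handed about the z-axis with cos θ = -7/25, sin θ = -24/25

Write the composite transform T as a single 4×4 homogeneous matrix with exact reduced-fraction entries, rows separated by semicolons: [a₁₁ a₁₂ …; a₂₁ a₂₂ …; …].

T = [-7/50 -12/25 0 0; -12/25 7/50 0 0; 0 0 1/2 0; 0 0 0 1]

T1 = [1 0 0 0; 0 -1 0 0; 0 0 1 0; 0 0 0 1]
T2·T1 = [1/2 0 0 0; 0 -1/2 0 0; 0 0 1/2 0; 0 0 0 1]
T3·…·T1 = [-7/50 -12/25 0 0; -12/25 7/50 0 0; 0 0 1/2 0; 0 0 0 1]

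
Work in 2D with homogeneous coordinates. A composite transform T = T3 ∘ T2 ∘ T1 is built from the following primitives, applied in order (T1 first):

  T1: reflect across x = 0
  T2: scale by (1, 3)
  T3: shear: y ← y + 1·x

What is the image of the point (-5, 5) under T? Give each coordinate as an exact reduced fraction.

T1 reflect across x = 0: (-5, 5) → (5, 5)
T2 scale by (1, 3): (5, 5) → (5, 15)
T3 shear: y ← y + 1·x: (5, 15) → (5, 20)

T(p) = (5, 20)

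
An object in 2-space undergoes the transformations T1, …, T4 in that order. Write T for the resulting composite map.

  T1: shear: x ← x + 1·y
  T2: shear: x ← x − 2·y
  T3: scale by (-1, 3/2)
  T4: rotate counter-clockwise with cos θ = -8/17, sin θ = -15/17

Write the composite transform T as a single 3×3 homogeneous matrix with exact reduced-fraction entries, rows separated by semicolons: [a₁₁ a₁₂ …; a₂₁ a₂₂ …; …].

T1 = [1 1 0; 0 1 0; 0 0 1]
T2·T1 = [1 -1 0; 0 1 0; 0 0 1]
T3·…·T1 = [-1 1 0; 0 3/2 0; 0 0 1]
T4·…·T1 = [8/17 29/34 0; 15/17 -27/17 0; 0 0 1]

T = [8/17 29/34 0; 15/17 -27/17 0; 0 0 1]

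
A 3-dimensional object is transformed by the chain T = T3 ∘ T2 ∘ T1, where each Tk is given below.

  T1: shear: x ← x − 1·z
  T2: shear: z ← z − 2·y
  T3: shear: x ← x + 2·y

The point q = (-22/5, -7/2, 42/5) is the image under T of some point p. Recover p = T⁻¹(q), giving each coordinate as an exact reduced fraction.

p = (4, -7/2, 7/5)

T1 = [1 0 -1 0; 0 1 0 0; 0 0 1 0; 0 0 0 1]
T2·T1 = [1 0 -1 0; 0 1 0 0; 0 -2 1 0; 0 0 0 1]
T3·…·T1 = [1 2 -1 0; 0 1 0 0; 0 -2 1 0; 0 0 0 1]
det M = 1; M⁻¹ = [1 0 1 0; 0 1 0 0; 0 2 1 0; 0 0 0 1]
M⁻¹ · (-22/5, -7/2, 42/5)ᵀ = (4, -7/2, 7/5)ᵀ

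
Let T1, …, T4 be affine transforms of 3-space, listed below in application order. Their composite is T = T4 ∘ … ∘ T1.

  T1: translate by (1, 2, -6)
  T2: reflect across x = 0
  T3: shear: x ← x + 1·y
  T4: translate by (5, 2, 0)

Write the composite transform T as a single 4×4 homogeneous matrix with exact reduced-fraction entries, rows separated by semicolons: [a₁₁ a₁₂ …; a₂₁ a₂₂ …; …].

T = [-1 1 0 6; 0 1 0 4; 0 0 1 -6; 0 0 0 1]

T1 = [1 0 0 1; 0 1 0 2; 0 0 1 -6; 0 0 0 1]
T2·T1 = [-1 0 0 -1; 0 1 0 2; 0 0 1 -6; 0 0 0 1]
T3·…·T1 = [-1 1 0 1; 0 1 0 2; 0 0 1 -6; 0 0 0 1]
T4·…·T1 = [-1 1 0 6; 0 1 0 4; 0 0 1 -6; 0 0 0 1]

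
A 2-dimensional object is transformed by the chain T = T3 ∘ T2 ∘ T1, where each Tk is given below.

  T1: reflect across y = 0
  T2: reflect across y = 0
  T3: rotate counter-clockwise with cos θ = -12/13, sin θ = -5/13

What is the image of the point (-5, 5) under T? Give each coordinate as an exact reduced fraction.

T(p) = (85/13, -35/13)

T1 reflect across y = 0: (-5, 5) → (-5, -5)
T2 reflect across y = 0: (-5, -5) → (-5, 5)
T3 rotate counter-clockwise with cos θ = -12/13, sin θ = -5/13: (-5, 5) → (85/13, -35/13)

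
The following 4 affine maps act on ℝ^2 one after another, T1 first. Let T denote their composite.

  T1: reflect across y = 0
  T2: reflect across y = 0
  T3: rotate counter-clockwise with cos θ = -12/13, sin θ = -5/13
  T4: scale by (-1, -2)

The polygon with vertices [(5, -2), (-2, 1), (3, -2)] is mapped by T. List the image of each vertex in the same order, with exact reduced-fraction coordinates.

T1 reflect across y = 0: (5, -2) → (5, 2); (-2, 1) → (-2, -1); (3, -2) → (3, 2)
T2 reflect across y = 0: (5, 2) → (5, -2); (-2, -1) → (-2, 1); (3, 2) → (3, -2)
T3 rotate counter-clockwise with cos θ = -12/13, sin θ = -5/13: (5, -2) → (-70/13, -1/13); (-2, 1) → (29/13, -2/13); (3, -2) → (-46/13, 9/13)
T4 scale by (-1, -2): (-70/13, -1/13) → (70/13, 2/13); (29/13, -2/13) → (-29/13, 4/13); (-46/13, 9/13) → (46/13, -18/13)

image vertices: (70/13, 2/13), (-29/13, 4/13), (46/13, -18/13)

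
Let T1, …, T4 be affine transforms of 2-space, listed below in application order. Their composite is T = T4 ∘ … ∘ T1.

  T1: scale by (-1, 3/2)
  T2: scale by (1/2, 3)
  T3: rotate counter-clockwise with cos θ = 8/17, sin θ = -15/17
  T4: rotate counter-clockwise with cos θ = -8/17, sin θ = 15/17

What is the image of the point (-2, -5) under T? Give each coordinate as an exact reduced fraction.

T1 scale by (-1, 3/2): (-2, -5) → (2, -15/2)
T2 scale by (1/2, 3): (2, -15/2) → (1, -45/2)
T3 rotate counter-clockwise with cos θ = 8/17, sin θ = -15/17: (1, -45/2) → (-659/34, -195/17)
T4 rotate counter-clockwise with cos θ = -8/17, sin θ = 15/17: (-659/34, -195/17) → (5561/289, -6765/578)

T(p) = (5561/289, -6765/578)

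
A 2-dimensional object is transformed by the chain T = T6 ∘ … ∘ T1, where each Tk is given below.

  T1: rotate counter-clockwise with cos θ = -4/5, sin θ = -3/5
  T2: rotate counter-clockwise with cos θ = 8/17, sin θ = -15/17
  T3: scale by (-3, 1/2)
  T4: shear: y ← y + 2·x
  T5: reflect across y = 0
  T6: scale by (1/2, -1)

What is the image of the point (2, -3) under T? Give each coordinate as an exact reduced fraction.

T1 rotate counter-clockwise with cos θ = -4/5, sin θ = -3/5: (2, -3) → (-17/5, 6/5)
T2 rotate counter-clockwise with cos θ = 8/17, sin θ = -15/17: (-17/5, 6/5) → (-46/85, 303/85)
T3 scale by (-3, 1/2): (-46/85, 303/85) → (138/85, 303/170)
T4 shear: y ← y + 2·x: (138/85, 303/170) → (138/85, 171/34)
T5 reflect across y = 0: (138/85, 171/34) → (138/85, -171/34)
T6 scale by (1/2, -1): (138/85, -171/34) → (69/85, 171/34)

T(p) = (69/85, 171/34)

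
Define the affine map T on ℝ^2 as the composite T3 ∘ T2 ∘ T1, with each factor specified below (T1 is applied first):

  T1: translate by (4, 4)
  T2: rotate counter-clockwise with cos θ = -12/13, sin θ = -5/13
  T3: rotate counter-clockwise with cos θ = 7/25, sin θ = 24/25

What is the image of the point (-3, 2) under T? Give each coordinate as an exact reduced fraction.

T1 translate by (4, 4): (-3, 2) → (1, 6)
T2 rotate counter-clockwise with cos θ = -12/13, sin θ = -5/13: (1, 6) → (18/13, -77/13)
T3 rotate counter-clockwise with cos θ = 7/25, sin θ = 24/25: (18/13, -77/13) → (1974/325, -107/325)

T(p) = (1974/325, -107/325)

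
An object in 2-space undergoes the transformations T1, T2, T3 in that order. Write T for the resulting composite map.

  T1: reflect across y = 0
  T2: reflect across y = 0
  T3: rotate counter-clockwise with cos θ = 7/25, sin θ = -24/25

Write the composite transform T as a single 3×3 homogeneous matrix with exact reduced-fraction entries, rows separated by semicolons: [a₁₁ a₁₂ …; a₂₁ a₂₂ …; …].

T1 = [1 0 0; 0 -1 0; 0 0 1]
T2·T1 = [1 0 0; 0 1 0; 0 0 1]
T3·…·T1 = [7/25 24/25 0; -24/25 7/25 0; 0 0 1]

T = [7/25 24/25 0; -24/25 7/25 0; 0 0 1]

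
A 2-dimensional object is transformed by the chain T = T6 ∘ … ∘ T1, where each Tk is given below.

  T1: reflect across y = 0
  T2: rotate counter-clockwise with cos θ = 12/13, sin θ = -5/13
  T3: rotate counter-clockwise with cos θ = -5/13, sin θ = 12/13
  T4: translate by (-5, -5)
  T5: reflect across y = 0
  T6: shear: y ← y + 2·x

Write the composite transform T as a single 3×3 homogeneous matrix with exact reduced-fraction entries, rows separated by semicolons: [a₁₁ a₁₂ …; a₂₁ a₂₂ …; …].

T1 = [1 0 0; 0 -1 0; 0 0 1]
T2·T1 = [12/13 -5/13 0; -5/13 -12/13 0; 0 0 1]
T3·…·T1 = [0 1 0; 1 0 0; 0 0 1]
T4·…·T1 = [0 1 -5; 1 0 -5; 0 0 1]
T5·…·T1 = [0 1 -5; -1 0 5; 0 0 1]
T6·…·T1 = [0 1 -5; -1 2 -5; 0 0 1]

T = [0 1 -5; -1 2 -5; 0 0 1]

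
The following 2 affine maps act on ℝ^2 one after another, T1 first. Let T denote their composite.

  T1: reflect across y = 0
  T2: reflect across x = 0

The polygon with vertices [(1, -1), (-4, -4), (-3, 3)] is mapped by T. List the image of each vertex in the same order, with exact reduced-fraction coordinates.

image vertices: (-1, 1), (4, 4), (3, -3)

T1 reflect across y = 0: (1, -1) → (1, 1); (-4, -4) → (-4, 4); (-3, 3) → (-3, -3)
T2 reflect across x = 0: (1, 1) → (-1, 1); (-4, 4) → (4, 4); (-3, -3) → (3, -3)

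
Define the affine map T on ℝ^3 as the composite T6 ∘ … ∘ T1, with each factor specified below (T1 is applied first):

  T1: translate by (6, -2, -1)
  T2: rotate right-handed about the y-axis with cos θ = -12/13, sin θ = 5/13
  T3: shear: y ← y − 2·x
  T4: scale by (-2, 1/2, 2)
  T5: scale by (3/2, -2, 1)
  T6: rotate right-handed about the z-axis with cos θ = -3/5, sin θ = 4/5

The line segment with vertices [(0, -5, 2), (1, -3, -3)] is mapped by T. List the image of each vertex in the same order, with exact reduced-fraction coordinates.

image vertices: (-431/65, 933/65, -84/13), (-28/5, 129/5, 2)

T1 translate by (6, -2, -1): (0, -5, 2) → (6, -7, 1); (1, -3, -3) → (7, -5, -4)
T2 rotate right-handed about the y-axis with cos θ = -12/13, sin θ = 5/13: (6, -7, 1) → (-67/13, -7, -42/13); (7, -5, -4) → (-8, -5, 1)
T3 shear: y ← y − 2·x: (-67/13, -7, -42/13) → (-67/13, 43/13, -42/13); (-8, -5, 1) → (-8, 11, 1)
T4 scale by (-2, 1/2, 2): (-67/13, 43/13, -42/13) → (134/13, 43/26, -84/13); (-8, 11, 1) → (16, 11/2, 2)
T5 scale by (3/2, -2, 1): (134/13, 43/26, -84/13) → (201/13, -43/13, -84/13); (16, 11/2, 2) → (24, -11, 2)
T6 rotate right-handed about the z-axis with cos θ = -3/5, sin θ = 4/5: (201/13, -43/13, -84/13) → (-431/65, 933/65, -84/13); (24, -11, 2) → (-28/5, 129/5, 2)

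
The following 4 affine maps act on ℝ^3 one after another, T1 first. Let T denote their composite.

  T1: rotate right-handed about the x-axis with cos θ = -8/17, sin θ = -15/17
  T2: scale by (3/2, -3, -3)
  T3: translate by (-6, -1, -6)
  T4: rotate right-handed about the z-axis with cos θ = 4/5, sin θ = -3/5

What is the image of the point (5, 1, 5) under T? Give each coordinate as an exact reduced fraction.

T(p) = (-552/85, -1897/170, 63/17)

T1 rotate right-handed about the x-axis with cos θ = -8/17, sin θ = -15/17: (5, 1, 5) → (5, 67/17, -55/17)
T2 scale by (3/2, -3, -3): (5, 67/17, -55/17) → (15/2, -201/17, 165/17)
T3 translate by (-6, -1, -6): (15/2, -201/17, 165/17) → (3/2, -218/17, 63/17)
T4 rotate right-handed about the z-axis with cos θ = 4/5, sin θ = -3/5: (3/2, -218/17, 63/17) → (-552/85, -1897/170, 63/17)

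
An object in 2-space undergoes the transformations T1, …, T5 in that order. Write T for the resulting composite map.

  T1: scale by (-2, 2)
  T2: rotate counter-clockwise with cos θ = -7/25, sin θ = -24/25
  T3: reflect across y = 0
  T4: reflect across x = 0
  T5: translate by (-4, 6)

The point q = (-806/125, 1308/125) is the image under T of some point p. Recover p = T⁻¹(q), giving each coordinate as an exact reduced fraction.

p = (-9/5, 9/5)

T1 = [-2 0 0; 0 2 0; 0 0 1]
T2·T1 = [14/25 48/25 0; 48/25 -14/25 0; 0 0 1]
T3·…·T1 = [14/25 48/25 0; -48/25 14/25 0; 0 0 1]
T4·…·T1 = [-14/25 -48/25 0; -48/25 14/25 0; 0 0 1]
T5·…·T1 = [-14/25 -48/25 -4; -48/25 14/25 6; 0 0 1]
det M = -4; M⁻¹ = [-7/50 -12/25 58/25; -12/25 7/50 -69/25; 0 0 1]
M⁻¹ · (-806/125, 1308/125)ᵀ = (-9/5, 9/5)ᵀ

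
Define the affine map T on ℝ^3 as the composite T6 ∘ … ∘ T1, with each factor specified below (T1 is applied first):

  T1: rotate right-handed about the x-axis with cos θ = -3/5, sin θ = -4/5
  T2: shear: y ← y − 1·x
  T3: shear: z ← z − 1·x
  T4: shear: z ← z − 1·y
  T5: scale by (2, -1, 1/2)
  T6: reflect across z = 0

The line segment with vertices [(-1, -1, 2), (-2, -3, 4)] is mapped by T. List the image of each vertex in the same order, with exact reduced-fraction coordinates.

T1 rotate right-handed about the x-axis with cos θ = -3/5, sin θ = -4/5: (-1, -1, 2) → (-1, 11/5, -2/5); (-2, -3, 4) → (-2, 5, 0)
T2 shear: y ← y − 1·x: (-1, 11/5, -2/5) → (-1, 16/5, -2/5); (-2, 5, 0) → (-2, 7, 0)
T3 shear: z ← z − 1·x: (-1, 16/5, -2/5) → (-1, 16/5, 3/5); (-2, 7, 0) → (-2, 7, 2)
T4 shear: z ← z − 1·y: (-1, 16/5, 3/5) → (-1, 16/5, -13/5); (-2, 7, 2) → (-2, 7, -5)
T5 scale by (2, -1, 1/2): (-1, 16/5, -13/5) → (-2, -16/5, -13/10); (-2, 7, -5) → (-4, -7, -5/2)
T6 reflect across z = 0: (-2, -16/5, -13/10) → (-2, -16/5, 13/10); (-4, -7, -5/2) → (-4, -7, 5/2)

image vertices: (-2, -16/5, 13/10), (-4, -7, 5/2)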